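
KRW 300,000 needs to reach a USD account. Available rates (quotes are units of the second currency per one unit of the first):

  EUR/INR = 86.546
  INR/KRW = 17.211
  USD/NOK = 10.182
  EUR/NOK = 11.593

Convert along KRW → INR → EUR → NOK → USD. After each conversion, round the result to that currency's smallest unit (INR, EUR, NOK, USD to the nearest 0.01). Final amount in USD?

USD 229.31

KRW 300,000 ÷ 17.211 = INR 17,430.71
INR 17,430.71 ÷ 86.546 = EUR 201.40
EUR 201.40 × 11.593 = NOK 2,334.83
NOK 2,334.83 ÷ 10.182 = USD 229.31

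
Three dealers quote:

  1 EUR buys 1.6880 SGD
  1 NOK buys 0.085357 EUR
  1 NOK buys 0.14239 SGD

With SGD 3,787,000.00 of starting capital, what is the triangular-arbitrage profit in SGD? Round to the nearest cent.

Profit: SGD 45,016.76

Profitable loop is SGD → NOK → EUR → SGD:
SGD 3,787,000.00 ÷ 0.14239 = NOK 26,595,968.82
NOK 26,595,968.82 × 0.085357 = EUR 2,270,152.11
EUR 2,270,152.11 × 1.6880 = SGD 3,832,016.76
Profit = SGD 3,832,016.76 − SGD 3,787,000.00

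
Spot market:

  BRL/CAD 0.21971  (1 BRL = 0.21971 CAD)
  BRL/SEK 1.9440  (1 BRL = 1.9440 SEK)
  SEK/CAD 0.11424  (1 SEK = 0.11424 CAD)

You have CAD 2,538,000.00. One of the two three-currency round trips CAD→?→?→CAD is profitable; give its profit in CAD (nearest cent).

Profit: CAD 27,406.84

Profitable loop is CAD → BRL → SEK → CAD:
CAD 2,538,000.00 ÷ 0.21971 = BRL 11,551,590.73
BRL 11,551,590.73 × 1.9440 = SEK 22,456,292.39
SEK 22,456,292.39 × 0.11424 = CAD 2,565,406.84
Profit = CAD 2,565,406.84 − CAD 2,538,000.00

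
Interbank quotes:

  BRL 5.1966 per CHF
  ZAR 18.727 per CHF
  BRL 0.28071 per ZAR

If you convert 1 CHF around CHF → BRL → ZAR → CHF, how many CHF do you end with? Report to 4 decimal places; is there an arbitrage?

Around CHF → BRL → ZAR → CHF: 1 × 5.1966 ÷ 0.28071 ÷ 18.727 = 0.988538
Product < 1; profitable direction is CHF → ZAR → BRL → CHF.

0.9885 (arbitrage exists)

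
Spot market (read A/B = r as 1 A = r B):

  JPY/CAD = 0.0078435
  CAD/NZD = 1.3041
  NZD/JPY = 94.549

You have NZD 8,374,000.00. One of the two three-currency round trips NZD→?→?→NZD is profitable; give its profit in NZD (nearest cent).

Profit: NZD 284,750.40

Profitable loop is NZD → CAD → JPY → NZD:
NZD 8,374,000.00 ÷ 1.3041 = CAD 6,421,286.71
CAD 6,421,286.71 ÷ 0.0078435 = JPY 818,676,192
JPY 818,676,192 ÷ 94.549 = NZD 8,658,750.40
Profit = NZD 8,658,750.40 − NZD 8,374,000.00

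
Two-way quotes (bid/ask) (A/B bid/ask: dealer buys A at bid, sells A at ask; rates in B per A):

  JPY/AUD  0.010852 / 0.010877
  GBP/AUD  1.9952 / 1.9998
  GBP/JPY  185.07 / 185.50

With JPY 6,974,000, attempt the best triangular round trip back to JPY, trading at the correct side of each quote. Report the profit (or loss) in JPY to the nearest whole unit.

Net profit: JPY 29,920

Best loop JPY → AUD → GBP → JPY:
JPY 6,974,000 × 0.010852 (sell JPY at bid) = AUD 75,681.85
AUD 75,681.85 ÷ 1.9998 (buy GBP at ask) = GBP 37,844.71
GBP 37,844.71 × 185.07 (sell GBP at bid) = JPY 7,003,920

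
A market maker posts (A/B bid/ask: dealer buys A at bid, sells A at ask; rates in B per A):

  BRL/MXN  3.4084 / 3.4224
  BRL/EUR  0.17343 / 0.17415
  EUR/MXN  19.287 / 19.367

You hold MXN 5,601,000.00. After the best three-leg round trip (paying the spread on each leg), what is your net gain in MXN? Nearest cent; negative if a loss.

Net profit: MXN 59,180.72

Best loop MXN → EUR → BRL → MXN:
MXN 5,601,000.00 ÷ 19.367 (buy EUR at ask) = EUR 289,203.28
EUR 289,203.28 ÷ 0.17415 (buy BRL at ask) = BRL 1,660,656.24
BRL 1,660,656.24 × 3.4084 (sell BRL at bid) = MXN 5,660,180.72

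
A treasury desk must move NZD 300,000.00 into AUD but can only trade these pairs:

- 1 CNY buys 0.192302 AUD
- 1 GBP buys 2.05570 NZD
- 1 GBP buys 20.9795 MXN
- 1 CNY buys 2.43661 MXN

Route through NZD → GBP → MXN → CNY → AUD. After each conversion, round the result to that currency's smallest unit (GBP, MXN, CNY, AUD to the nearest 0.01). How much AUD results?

NZD 300,000.00 ÷ 2.05570 = GBP 145,935.69
GBP 145,935.69 × 20.9795 = MXN 3,061,657.81
MXN 3,061,657.81 ÷ 2.43661 = CNY 1,256,523.53
CNY 1,256,523.53 × 0.192302 = AUD 241,631.99

AUD 241,631.99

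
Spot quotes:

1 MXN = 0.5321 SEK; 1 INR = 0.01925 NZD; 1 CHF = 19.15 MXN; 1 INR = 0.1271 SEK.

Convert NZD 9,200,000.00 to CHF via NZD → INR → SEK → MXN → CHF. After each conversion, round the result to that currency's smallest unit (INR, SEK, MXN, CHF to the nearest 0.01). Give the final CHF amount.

CHF 5,961,294.90

NZD 9,200,000.00 ÷ 0.01925 = INR 477,922,077.92
INR 477,922,077.92 × 0.1271 = SEK 60,743,896.10
SEK 60,743,896.10 ÷ 0.5321 = MXN 114,158,797.41
MXN 114,158,797.41 ÷ 19.15 = CHF 5,961,294.90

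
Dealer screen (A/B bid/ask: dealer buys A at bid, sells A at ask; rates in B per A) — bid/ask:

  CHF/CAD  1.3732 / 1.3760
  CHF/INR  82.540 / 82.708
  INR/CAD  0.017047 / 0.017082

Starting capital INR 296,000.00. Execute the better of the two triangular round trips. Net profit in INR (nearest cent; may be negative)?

Best loop INR → CAD → CHF → INR:
INR 296,000.00 × 0.017047 (sell INR at bid) = CAD 5,045.91
CAD 5,045.91 ÷ 1.3760 (buy CHF at ask) = CHF 3,667.09
CHF 3,667.09 × 82.540 (sell CHF at bid) = INR 302,681.38

Net profit: INR 6,681.38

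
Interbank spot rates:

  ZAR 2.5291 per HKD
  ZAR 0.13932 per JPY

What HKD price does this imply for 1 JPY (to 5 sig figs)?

1 JPY × 0.13932 = 0.13932 ZAR
0.13932 ZAR ÷ 2.5291 = 0.0550868 HKD

JPY/HKD = 0.055087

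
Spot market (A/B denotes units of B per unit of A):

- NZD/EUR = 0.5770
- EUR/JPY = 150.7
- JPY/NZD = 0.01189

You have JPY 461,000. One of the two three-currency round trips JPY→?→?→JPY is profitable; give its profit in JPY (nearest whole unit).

Profit: JPY 15,620

Profitable loop is JPY → NZD → EUR → JPY:
JPY 461,000 × 0.01189 = NZD 5,481.29
NZD 5,481.29 × 0.5770 = EUR 3,162.70
EUR 3,162.70 × 150.7 = JPY 476,620
Profit = JPY 476,620 − JPY 461,000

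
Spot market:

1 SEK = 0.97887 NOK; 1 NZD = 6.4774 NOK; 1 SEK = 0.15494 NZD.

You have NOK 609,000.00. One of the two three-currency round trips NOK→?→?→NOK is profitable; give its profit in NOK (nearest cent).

Profitable loop is NOK → SEK → NZD → NOK:
NOK 609,000.00 ÷ 0.97887 = SEK 622,145.94
SEK 622,145.94 × 0.15494 = NZD 96,395.29
NZD 96,395.29 × 6.4774 = NOK 624,390.87
Profit = NOK 624,390.87 − NOK 609,000.00

Profit: NOK 15,390.87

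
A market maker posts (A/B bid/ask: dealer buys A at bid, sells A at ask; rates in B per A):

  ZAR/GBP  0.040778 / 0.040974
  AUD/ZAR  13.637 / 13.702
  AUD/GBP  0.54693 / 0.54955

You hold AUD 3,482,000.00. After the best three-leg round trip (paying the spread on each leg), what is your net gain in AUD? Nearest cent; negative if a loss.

Net profit: AUD 41,435.43

Best loop AUD → ZAR → GBP → AUD:
AUD 3,482,000.00 × 13.637 (sell AUD at bid) = ZAR 47,484,034.00
ZAR 47,484,034.00 × 0.040778 (sell ZAR at bid) = GBP 1,936,303.94
GBP 1,936,303.94 ÷ 0.54955 (buy AUD at ask) = AUD 3,523,435.43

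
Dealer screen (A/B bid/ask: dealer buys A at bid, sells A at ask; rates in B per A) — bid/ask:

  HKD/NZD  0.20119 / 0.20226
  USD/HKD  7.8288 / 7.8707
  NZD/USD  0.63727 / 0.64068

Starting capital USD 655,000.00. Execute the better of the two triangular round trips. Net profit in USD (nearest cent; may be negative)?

Net profit: USD 2,455.50

Best loop USD → HKD → NZD → USD:
USD 655,000.00 × 7.8288 (sell USD at bid) = HKD 5,127,864.00
HKD 5,127,864.00 × 0.20119 (sell HKD at bid) = NZD 1,031,674.96
NZD 1,031,674.96 × 0.63727 (sell NZD at bid) = USD 657,455.50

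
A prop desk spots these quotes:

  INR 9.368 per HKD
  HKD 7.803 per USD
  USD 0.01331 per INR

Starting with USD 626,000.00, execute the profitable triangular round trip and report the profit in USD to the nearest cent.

Profit: USD 17,409.97

Profitable loop is USD → INR → HKD → USD:
USD 626,000.00 ÷ 0.01331 = INR 47,032,306.54
INR 47,032,306.54 ÷ 9.368 = HKD 5,020,528.02
HKD 5,020,528.02 ÷ 7.803 = USD 643,409.97
Profit = USD 643,409.97 − USD 626,000.00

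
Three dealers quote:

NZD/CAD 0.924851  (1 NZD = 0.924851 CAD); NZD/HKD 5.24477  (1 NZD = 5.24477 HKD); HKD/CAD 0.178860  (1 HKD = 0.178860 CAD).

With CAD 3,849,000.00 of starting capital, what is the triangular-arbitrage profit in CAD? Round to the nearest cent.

Profitable loop is CAD → NZD → HKD → CAD:
CAD 3,849,000.00 ÷ 0.924851 = NZD 4,161,751.46
NZD 4,161,751.46 × 5.24477 = HKD 21,827,429.21
HKD 21,827,429.21 × 0.178860 = CAD 3,904,053.99
Profit = CAD 3,904,053.99 − CAD 3,849,000.00

Profit: CAD 55,053.99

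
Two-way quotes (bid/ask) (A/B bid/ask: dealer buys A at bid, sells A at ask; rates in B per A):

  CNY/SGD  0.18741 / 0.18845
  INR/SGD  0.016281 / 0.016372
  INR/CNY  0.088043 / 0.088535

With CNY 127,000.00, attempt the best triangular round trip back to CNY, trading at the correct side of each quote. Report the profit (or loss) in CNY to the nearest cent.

Best loop CNY → SGD → INR → CNY:
CNY 127,000.00 × 0.18741 (sell CNY at bid) = SGD 23,801.07
SGD 23,801.07 ÷ 0.016372 (buy INR at ask) = INR 1,453,766.80
INR 1,453,766.80 × 0.088043 (sell INR at bid) = CNY 127,993.99

Net profit: CNY 993.99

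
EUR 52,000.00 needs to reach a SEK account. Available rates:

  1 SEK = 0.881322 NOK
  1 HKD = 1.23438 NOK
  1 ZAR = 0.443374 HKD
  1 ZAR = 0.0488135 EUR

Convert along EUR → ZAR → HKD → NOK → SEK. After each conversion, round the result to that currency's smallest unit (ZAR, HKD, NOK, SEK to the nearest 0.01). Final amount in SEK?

SEK 661,527.47

EUR 52,000.00 ÷ 0.0488135 = ZAR 1,065,279.07
ZAR 1,065,279.07 × 0.443374 = HKD 472,317.04
HKD 472,317.04 × 1.23438 = NOK 583,018.71
NOK 583,018.71 ÷ 0.881322 = SEK 661,527.47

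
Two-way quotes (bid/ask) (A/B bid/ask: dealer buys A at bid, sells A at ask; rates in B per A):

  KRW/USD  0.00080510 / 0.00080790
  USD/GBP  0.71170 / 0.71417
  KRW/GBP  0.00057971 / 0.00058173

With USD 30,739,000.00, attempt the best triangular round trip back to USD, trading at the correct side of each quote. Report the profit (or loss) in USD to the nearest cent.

Net profit: USD 145,552.70

Best loop USD → KRW → GBP → USD:
USD 30,739,000.00 ÷ 0.00080790 (buy KRW at ask) = KRW 38,048,025,746
KRW 38,048,025,746 × 0.00057971 (sell KRW at bid) = GBP 22,056,821.01
GBP 22,056,821.01 ÷ 0.71417 (buy USD at ask) = USD 30,884,552.70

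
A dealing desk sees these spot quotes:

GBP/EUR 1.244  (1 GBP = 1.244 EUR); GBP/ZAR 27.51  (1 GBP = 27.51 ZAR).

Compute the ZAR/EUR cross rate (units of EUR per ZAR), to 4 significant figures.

1 ZAR ÷ 27.51 = 0.0363504 GBP
0.0363504 GBP × 1.244 = 0.0452199 EUR

ZAR/EUR = 0.04522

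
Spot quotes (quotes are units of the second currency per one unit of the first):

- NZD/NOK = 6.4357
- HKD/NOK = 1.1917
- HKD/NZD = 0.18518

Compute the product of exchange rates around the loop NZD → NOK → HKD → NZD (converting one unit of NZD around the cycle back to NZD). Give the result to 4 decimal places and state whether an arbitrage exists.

Around NZD → NOK → HKD → NZD: 1 × 6.4357 ÷ 1.1917 × 0.18518 = 1.000053
Product ≈ 1 (deviation 0.005%, within rounding noise).

1.0001 (no arbitrage)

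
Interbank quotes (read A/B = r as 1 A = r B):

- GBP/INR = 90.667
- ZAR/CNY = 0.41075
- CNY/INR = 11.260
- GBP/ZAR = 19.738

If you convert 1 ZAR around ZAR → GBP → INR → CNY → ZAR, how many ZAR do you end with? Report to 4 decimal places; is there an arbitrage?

0.9932 (arbitrage exists)

Around ZAR → GBP → INR → CNY → ZAR: 1 ÷ 19.738 × 90.667 ÷ 11.260 ÷ 0.41075 = 0.993185
Product < 1; profitable direction is ZAR → CNY → INR → GBP → ZAR.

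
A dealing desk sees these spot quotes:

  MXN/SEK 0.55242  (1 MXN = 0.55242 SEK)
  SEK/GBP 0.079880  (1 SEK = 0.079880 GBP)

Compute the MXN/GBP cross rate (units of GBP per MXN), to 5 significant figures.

MXN/GBP = 0.044127

1 MXN × 0.55242 = 0.55242 SEK
0.55242 SEK × 0.079880 = 0.0441273 GBP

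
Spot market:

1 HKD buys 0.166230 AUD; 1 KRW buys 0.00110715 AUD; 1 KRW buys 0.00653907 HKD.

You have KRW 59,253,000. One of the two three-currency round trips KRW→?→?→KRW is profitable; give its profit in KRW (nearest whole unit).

Profitable loop is KRW → AUD → HKD → KRW:
KRW 59,253,000 × 0.00110715 = AUD 65,601.96
AUD 65,601.96 ÷ 0.166230 = HKD 394,645.73
HKD 394,645.73 ÷ 0.00653907 = KRW 60,351,965
Profit = KRW 60,351,965 − KRW 59,253,000

Profit: KRW 1,098,965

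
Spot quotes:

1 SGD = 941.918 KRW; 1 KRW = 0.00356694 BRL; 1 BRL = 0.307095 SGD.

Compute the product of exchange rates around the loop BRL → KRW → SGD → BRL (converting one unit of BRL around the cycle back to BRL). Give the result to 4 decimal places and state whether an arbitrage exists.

0.9692 (arbitrage exists)

Around BRL → KRW → SGD → BRL: 1 ÷ 0.00356694 ÷ 941.918 ÷ 0.307095 = 0.969211
Product < 1; profitable direction is BRL → SGD → KRW → BRL.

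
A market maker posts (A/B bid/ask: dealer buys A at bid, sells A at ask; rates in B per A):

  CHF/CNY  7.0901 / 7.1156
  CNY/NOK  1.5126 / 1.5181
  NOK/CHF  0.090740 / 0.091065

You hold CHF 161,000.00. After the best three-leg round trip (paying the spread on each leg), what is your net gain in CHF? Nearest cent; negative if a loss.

Best loop CHF → NOK → CNY → CHF:
CHF 161,000.00 ÷ 0.091065 (buy NOK at ask) = NOK 1,767,967.93
NOK 1,767,967.93 ÷ 1.5181 (buy CNY at ask) = CNY 1,164,592.54
CNY 1,164,592.54 ÷ 7.1156 (buy CHF at ask) = CHF 163,667.51

Net profit: CHF 2,667.51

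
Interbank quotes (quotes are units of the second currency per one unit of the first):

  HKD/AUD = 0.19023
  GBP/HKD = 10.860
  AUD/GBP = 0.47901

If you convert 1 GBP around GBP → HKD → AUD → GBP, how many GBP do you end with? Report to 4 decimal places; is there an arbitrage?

Around GBP → HKD → AUD → GBP: 1 × 10.860 × 0.19023 × 0.47901 = 0.989586
Product < 1; profitable direction is GBP → AUD → HKD → GBP.

0.9896 (arbitrage exists)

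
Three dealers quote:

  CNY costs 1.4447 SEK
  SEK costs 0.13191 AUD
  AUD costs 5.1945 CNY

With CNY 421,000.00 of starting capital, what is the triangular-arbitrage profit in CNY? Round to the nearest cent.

Profit: CNY 4,287.83

Profitable loop is CNY → AUD → SEK → CNY:
CNY 421,000.00 ÷ 5.1945 = AUD 81,047.26
AUD 81,047.26 ÷ 0.13191 = SEK 614,413.32
SEK 614,413.32 ÷ 1.4447 = CNY 425,287.83
Profit = CNY 425,287.83 − CNY 421,000.00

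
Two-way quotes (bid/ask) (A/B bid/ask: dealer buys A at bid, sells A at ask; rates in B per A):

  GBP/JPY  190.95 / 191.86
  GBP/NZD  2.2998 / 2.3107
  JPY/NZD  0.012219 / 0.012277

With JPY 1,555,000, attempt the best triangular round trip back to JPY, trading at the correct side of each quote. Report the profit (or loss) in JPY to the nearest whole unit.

Best loop JPY → NZD → GBP → JPY:
JPY 1,555,000 × 0.012219 (sell JPY at bid) = NZD 19,000.55
NZD 19,000.55 ÷ 2.3107 (buy GBP at ask) = GBP 8,222.85
GBP 8,222.85 × 190.95 (sell GBP at bid) = JPY 1,570,154

Net profit: JPY 15,154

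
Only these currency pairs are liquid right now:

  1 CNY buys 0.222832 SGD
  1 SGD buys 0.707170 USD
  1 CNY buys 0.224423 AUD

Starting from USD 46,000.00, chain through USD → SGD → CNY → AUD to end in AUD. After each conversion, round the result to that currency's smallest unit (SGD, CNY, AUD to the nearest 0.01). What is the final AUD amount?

AUD 65,512.45

USD 46,000.00 ÷ 0.707170 = SGD 65,048.01
SGD 65,048.01 ÷ 0.222832 = CNY 291,915.03
CNY 291,915.03 × 0.224423 = AUD 65,512.45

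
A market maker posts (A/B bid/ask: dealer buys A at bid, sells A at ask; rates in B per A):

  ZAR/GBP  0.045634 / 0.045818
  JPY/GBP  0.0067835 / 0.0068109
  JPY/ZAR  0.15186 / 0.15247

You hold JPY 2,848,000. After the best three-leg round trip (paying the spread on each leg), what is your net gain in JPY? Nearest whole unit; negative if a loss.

Best loop JPY → ZAR → GBP → JPY:
JPY 2,848,000 × 0.15186 (sell JPY at bid) = ZAR 432,497.28
ZAR 432,497.28 × 0.045634 (sell ZAR at bid) = GBP 19,736.58
GBP 19,736.58 ÷ 0.0068109 (buy JPY at ask) = JPY 2,897,793

Net profit: JPY 49,793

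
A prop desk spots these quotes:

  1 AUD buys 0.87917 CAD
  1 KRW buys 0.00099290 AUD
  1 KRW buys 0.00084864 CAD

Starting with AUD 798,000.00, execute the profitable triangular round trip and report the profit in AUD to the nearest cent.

Profitable loop is AUD → CAD → KRW → AUD:
AUD 798,000.00 × 0.87917 = CAD 701,577.66
CAD 701,577.66 ÷ 0.00084864 = KRW 826,708,215
KRW 826,708,215 × 0.00099290 = AUD 820,838.59
Profit = AUD 820,838.59 − AUD 798,000.00

Profit: AUD 22,838.59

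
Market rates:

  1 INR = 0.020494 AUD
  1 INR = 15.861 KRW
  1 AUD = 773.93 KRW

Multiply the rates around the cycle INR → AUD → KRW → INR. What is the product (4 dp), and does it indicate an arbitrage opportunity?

1.0000 (no arbitrage)

Around INR → AUD → KRW → INR: 1 × 0.020494 × 773.93 ÷ 15.861 = 0.999995
Product ≈ 1 (deviation 0.000%, within rounding noise).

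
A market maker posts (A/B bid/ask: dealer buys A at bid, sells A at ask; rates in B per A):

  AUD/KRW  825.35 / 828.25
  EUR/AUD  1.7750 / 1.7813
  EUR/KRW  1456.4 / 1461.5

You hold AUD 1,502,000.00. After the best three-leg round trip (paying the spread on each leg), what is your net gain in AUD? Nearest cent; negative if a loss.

Best loop AUD → KRW → EUR → AUD:
AUD 1,502,000.00 × 825.35 (sell AUD at bid) = KRW 1,239,675,700
KRW 1,239,675,700 ÷ 1461.5 (buy EUR at ask) = EUR 848,221.48
EUR 848,221.48 × 1.7750 (sell EUR at bid) = AUD 1,505,593.14

Net profit: AUD 3,593.14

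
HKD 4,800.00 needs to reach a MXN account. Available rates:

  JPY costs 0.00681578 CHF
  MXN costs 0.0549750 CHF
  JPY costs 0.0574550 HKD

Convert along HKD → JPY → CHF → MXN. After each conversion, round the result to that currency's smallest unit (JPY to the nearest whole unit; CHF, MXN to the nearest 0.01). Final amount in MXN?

MXN 10,357.80

HKD 4,800.00 ÷ 0.0574550 = JPY 83,544
JPY 83,544 × 0.00681578 = CHF 569.42
CHF 569.42 ÷ 0.0549750 = MXN 10,357.80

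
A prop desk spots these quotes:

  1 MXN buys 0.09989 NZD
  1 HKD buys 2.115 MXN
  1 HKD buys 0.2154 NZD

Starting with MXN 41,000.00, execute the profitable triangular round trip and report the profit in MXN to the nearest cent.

Profit: MXN 802.01

Profitable loop is MXN → HKD → NZD → MXN:
MXN 41,000.00 ÷ 2.115 = HKD 19,385.34
HKD 19,385.34 × 0.2154 = NZD 4,175.60
NZD 4,175.60 ÷ 0.09989 = MXN 41,802.01
Profit = MXN 41,802.01 − MXN 41,000.00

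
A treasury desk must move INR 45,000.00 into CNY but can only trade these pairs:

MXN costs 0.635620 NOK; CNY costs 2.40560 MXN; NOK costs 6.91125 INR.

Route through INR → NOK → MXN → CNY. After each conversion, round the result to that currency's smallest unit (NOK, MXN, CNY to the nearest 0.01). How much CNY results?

INR 45,000.00 ÷ 6.91125 = NOK 6,511.12
NOK 6,511.12 ÷ 0.635620 = MXN 10,243.73
MXN 10,243.73 ÷ 2.40560 = CNY 4,258.28

CNY 4,258.28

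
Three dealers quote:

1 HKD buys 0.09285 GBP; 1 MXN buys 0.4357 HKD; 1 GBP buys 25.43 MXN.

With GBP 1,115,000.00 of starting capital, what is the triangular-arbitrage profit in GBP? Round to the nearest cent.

Profit: GBP 32,072.04

Profitable loop is GBP → MXN → HKD → GBP:
GBP 1,115,000.00 × 25.43 = MXN 28,354,450.00
MXN 28,354,450.00 × 0.4357 = HKD 12,354,033.87
HKD 12,354,033.87 × 0.09285 = GBP 1,147,072.04
Profit = GBP 1,147,072.04 − GBP 1,115,000.00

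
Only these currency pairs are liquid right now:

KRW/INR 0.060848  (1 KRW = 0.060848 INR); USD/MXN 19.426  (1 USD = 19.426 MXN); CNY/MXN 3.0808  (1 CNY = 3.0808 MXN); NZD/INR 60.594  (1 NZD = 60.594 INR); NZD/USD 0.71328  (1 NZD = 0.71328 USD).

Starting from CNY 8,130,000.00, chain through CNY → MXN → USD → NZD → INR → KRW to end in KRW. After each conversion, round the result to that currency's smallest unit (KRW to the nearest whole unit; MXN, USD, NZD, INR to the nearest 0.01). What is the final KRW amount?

KRW 1,800,088,816

CNY 8,130,000.00 × 3.0808 = MXN 25,046,904.00
MXN 25,046,904.00 ÷ 19.426 = USD 1,289,349.53
USD 1,289,349.53 ÷ 0.71328 = NZD 1,807,634.49
NZD 1,807,634.49 × 60.594 = INR 109,531,804.29
INR 109,531,804.29 ÷ 0.060848 = KRW 1,800,088,816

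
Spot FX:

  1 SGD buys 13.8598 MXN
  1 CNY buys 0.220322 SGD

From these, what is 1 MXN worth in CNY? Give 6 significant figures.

MXN/CNY = 0.327480

1 MXN ÷ 13.8598 = 0.0721511 SGD
0.0721511 SGD ÷ 0.220322 = 0.32748 CNY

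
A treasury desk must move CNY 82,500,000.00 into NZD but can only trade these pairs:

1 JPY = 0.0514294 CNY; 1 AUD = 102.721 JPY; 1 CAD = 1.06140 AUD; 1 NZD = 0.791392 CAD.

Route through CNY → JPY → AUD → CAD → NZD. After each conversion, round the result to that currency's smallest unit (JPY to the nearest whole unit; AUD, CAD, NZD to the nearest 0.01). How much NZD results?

CNY 82,500,000.00 ÷ 0.0514294 = JPY 1,604,140,822
JPY 1,604,140,822 ÷ 102.721 = AUD 15,616,483.70
AUD 15,616,483.70 ÷ 1.06140 = CAD 14,713,099.40
CAD 14,713,099.40 ÷ 0.791392 = NZD 18,591,417.91

NZD 18,591,417.91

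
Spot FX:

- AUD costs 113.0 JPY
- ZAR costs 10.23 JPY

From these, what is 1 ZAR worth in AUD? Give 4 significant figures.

ZAR/AUD = 0.09053

1 ZAR × 10.23 = 10.23 JPY
10.23 JPY ÷ 113.0 = 0.090531 AUD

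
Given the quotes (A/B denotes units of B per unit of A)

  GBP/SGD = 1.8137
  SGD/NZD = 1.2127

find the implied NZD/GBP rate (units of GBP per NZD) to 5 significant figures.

NZD/GBP = 0.45465

1 NZD ÷ 1.2127 = 0.824606 SGD
0.824606 SGD ÷ 1.8137 = 0.454654 GBP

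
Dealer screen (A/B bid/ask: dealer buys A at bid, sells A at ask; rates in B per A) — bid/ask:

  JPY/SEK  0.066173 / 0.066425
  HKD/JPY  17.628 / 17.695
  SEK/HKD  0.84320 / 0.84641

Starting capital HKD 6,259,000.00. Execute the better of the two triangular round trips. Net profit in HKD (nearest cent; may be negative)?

Net profit: HKD 32,323.77

Best loop HKD → SEK → JPY → HKD:
HKD 6,259,000.00 ÷ 0.84641 (buy SEK at ask) = SEK 7,394,761.40
SEK 7,394,761.40 ÷ 0.066425 (buy JPY at ask) = JPY 111,324,974
JPY 111,324,974 ÷ 17.695 (buy HKD at ask) = HKD 6,291,323.77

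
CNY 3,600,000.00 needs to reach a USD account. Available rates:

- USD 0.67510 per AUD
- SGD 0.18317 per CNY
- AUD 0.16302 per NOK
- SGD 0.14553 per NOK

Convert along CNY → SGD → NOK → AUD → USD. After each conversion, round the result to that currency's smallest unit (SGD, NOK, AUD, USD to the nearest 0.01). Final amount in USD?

CNY 3,600,000.00 × 0.18317 = SGD 659,412.00
SGD 659,412.00 ÷ 0.14553 = NOK 4,531,106.99
NOK 4,531,106.99 × 0.16302 = AUD 738,661.06
AUD 738,661.06 × 0.67510 = USD 498,670.08

USD 498,670.08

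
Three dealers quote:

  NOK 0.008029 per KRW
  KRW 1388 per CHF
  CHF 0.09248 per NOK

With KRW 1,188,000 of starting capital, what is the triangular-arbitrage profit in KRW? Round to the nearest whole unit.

Profit: KRW 36,377

Profitable loop is KRW → NOK → CHF → KRW:
KRW 1,188,000 × 0.008029 = NOK 9,538.45
NOK 9,538.45 × 0.09248 = CHF 882.12
CHF 882.12 × 1388 = KRW 1,224,377
Profit = KRW 1,224,377 − KRW 1,188,000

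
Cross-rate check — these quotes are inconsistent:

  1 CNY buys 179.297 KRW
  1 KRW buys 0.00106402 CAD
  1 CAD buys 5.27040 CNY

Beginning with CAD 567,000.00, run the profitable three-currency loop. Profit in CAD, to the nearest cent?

Profitable loop is CAD → CNY → KRW → CAD:
CAD 567,000.00 × 5.27040 = CNY 2,988,316.80
CNY 2,988,316.80 × 179.297 = KRW 535,796,237
KRW 535,796,237 × 0.00106402 = CAD 570,097.91
Profit = CAD 570,097.91 − CAD 567,000.00

Profit: CAD 3,097.91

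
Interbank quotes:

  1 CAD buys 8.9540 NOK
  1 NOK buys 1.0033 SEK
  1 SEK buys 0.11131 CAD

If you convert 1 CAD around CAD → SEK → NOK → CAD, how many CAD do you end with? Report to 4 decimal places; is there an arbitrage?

1.0000 (no arbitrage)

Around CAD → SEK → NOK → CAD: 1 ÷ 0.11131 ÷ 1.0033 ÷ 8.9540 = 1.000041
Product ≈ 1 (deviation 0.004%, within rounding noise).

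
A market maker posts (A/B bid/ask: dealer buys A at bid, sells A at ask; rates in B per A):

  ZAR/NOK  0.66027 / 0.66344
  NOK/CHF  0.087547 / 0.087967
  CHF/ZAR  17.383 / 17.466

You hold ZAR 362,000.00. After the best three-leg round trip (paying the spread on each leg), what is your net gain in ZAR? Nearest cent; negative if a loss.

Best loop ZAR → NOK → CHF → ZAR:
ZAR 362,000.00 × 0.66027 (sell ZAR at bid) = NOK 239,017.74
NOK 239,017.74 × 0.087547 (sell NOK at bid) = CHF 20,925.29
CHF 20,925.29 × 17.383 (sell CHF at bid) = ZAR 363,744.25

Net profit: ZAR 1,744.25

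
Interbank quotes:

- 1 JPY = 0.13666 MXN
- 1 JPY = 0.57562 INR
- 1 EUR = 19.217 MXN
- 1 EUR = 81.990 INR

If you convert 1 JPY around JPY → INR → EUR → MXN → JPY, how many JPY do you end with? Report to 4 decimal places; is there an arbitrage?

0.9872 (arbitrage exists)

Around JPY → INR → EUR → MXN → JPY: 1 × 0.57562 ÷ 81.990 × 19.217 ÷ 0.13666 = 0.987232
Product < 1; profitable direction is JPY → MXN → EUR → INR → JPY.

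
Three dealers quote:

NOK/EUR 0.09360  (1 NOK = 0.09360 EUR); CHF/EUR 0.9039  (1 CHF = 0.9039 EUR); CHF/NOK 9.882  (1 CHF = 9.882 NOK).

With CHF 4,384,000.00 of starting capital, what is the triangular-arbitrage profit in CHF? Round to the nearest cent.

Profit: CHF 102,119.70

Profitable loop is CHF → NOK → EUR → CHF:
CHF 4,384,000.00 × 9.882 = NOK 43,322,688.00
NOK 43,322,688.00 × 0.09360 = EUR 4,055,003.60
EUR 4,055,003.60 ÷ 0.9039 = CHF 4,486,119.70
Profit = CHF 4,486,119.70 − CHF 4,384,000.00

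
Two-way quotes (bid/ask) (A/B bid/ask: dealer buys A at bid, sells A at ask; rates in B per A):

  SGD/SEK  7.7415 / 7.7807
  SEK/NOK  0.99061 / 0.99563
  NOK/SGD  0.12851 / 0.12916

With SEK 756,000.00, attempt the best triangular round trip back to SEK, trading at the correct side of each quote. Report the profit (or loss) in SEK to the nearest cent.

Net result: SEK -425.81 (no profitable arbitrage after spreads)

Best loop SEK → SGD → NOK → SEK:
SEK 756,000.00 ÷ 7.7807 (buy SGD at ask) = SGD 97,163.49
SGD 97,163.49 ÷ 0.12916 (buy NOK at ask) = NOK 752,272.33
NOK 752,272.33 ÷ 0.99563 (buy SEK at ask) = SEK 755,574.19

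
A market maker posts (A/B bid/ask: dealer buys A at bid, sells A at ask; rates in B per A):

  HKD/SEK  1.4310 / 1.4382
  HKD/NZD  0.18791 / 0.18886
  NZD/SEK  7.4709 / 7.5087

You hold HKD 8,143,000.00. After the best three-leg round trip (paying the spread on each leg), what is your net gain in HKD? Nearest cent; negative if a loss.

Best loop HKD → SEK → NZD → HKD:
HKD 8,143,000.00 × 1.4310 (sell HKD at bid) = SEK 11,652,633.00
SEK 11,652,633.00 ÷ 7.5087 (buy NZD at ask) = NZD 1,551,884.21
NZD 1,551,884.21 ÷ 0.18886 (buy HKD at ask) = HKD 8,217,114.34

Net profit: HKD 74,114.34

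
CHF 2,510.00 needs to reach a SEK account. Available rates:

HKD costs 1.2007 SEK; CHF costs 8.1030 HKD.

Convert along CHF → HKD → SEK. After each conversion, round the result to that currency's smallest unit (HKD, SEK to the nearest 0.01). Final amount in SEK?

SEK 24,420.47

CHF 2,510.00 × 8.1030 = HKD 20,338.53
HKD 20,338.53 × 1.2007 = SEK 24,420.47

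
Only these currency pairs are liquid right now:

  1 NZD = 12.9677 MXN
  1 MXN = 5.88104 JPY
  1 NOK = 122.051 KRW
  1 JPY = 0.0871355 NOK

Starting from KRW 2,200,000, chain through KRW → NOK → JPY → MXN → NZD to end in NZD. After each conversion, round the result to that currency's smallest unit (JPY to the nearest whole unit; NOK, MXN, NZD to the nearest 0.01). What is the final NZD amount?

NZD 2,712.50

KRW 2,200,000 ÷ 122.051 = NOK 18,025.25
NOK 18,025.25 ÷ 0.0871355 = JPY 206,865
JPY 206,865 ÷ 5.88104 = MXN 35,174.90
MXN 35,174.90 ÷ 12.9677 = NZD 2,712.50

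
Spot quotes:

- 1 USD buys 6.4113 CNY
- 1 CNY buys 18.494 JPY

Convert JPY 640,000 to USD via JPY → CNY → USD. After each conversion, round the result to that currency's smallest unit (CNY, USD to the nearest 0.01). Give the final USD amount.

USD 5,397.63

JPY 640,000 ÷ 18.494 = CNY 34,605.82
CNY 34,605.82 ÷ 6.4113 = USD 5,397.63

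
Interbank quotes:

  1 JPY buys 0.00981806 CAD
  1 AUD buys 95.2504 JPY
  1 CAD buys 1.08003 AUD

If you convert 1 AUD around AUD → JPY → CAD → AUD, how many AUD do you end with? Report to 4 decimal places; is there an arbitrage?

1.0100 (arbitrage exists)

Around AUD → JPY → CAD → AUD: 1 × 95.2504 × 0.00981806 × 1.08003 = 1.010016
Product > 1; profitable direction is AUD → JPY → CAD → AUD.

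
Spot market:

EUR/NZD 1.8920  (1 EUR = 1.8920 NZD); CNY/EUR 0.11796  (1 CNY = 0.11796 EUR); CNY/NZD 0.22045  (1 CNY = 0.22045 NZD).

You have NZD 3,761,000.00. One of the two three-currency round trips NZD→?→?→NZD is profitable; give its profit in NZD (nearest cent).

Profitable loop is NZD → CNY → EUR → NZD:
NZD 3,761,000.00 ÷ 0.22045 = CNY 17,060,557.95
CNY 17,060,557.95 × 0.11796 = EUR 2,012,463.42
EUR 2,012,463.42 × 1.8920 = NZD 3,807,580.78
Profit = NZD 3,807,580.78 − NZD 3,761,000.00

Profit: NZD 46,580.78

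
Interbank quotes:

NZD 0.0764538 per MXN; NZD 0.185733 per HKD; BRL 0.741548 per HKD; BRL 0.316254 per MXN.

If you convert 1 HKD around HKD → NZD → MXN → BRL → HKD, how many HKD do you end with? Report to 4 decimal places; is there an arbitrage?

Around HKD → NZD → MXN → BRL → HKD: 1 × 0.185733 ÷ 0.0764538 × 0.316254 ÷ 0.741548 = 1.036064
Product > 1; profitable direction is HKD → NZD → MXN → BRL → HKD.

1.0361 (arbitrage exists)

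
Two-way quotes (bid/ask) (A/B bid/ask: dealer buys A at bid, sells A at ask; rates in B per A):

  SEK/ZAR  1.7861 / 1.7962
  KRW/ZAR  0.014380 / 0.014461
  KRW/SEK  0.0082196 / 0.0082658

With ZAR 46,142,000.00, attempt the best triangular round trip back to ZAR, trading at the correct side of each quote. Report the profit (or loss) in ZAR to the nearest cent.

Best loop ZAR → KRW → SEK → ZAR:
ZAR 46,142,000.00 ÷ 0.014461 (buy KRW at ask) = KRW 3,190,789,019
KRW 3,190,789,019 × 0.0082196 (sell KRW at bid) = SEK 26,227,009.42
SEK 26,227,009.42 × 1.7861 (sell SEK at bid) = ZAR 46,844,061.52

Net profit: ZAR 702,061.52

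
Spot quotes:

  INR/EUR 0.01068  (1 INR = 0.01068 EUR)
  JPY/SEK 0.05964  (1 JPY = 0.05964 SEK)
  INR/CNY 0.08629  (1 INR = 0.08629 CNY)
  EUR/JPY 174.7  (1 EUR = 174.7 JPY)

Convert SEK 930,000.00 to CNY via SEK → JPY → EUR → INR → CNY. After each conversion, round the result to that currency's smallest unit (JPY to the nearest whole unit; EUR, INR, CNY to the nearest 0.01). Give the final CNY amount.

CNY 721,176.59

SEK 930,000.00 ÷ 0.05964 = JPY 15,593,561
JPY 15,593,561 ÷ 174.7 = EUR 89,259.08
EUR 89,259.08 ÷ 0.01068 = INR 8,357,591.76
INR 8,357,591.76 × 0.08629 = CNY 721,176.59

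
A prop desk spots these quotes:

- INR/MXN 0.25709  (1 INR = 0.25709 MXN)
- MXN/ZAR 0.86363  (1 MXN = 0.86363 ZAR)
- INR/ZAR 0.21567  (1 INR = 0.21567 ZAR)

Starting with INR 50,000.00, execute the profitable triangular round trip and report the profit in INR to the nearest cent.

Profitable loop is INR → MXN → ZAR → INR:
INR 50,000.00 × 0.25709 = MXN 12,854.50
MXN 12,854.50 × 0.86363 = ZAR 11,101.53
ZAR 11,101.53 ÷ 0.21567 = INR 51,474.62
Profit = INR 51,474.62 − INR 50,000.00

Profit: INR 1,474.62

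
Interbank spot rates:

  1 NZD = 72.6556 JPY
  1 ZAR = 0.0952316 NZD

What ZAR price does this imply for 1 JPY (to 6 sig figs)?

JPY/ZAR = 0.144527

1 JPY ÷ 72.6556 = 0.0137636 NZD
0.0137636 NZD ÷ 0.0952316 = 0.144527 ZAR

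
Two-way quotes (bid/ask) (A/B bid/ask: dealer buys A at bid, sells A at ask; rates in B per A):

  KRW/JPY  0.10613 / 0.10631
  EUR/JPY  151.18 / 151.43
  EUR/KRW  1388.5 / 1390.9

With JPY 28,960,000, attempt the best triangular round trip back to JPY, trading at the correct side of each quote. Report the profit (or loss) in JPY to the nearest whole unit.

Best loop JPY → KRW → EUR → JPY:
JPY 28,960,000 ÷ 0.10631 (buy KRW at ask) = KRW 272,410,874
KRW 272,410,874 ÷ 1390.9 (buy EUR at ask) = EUR 195,852.24
EUR 195,852.24 × 151.18 (sell EUR at bid) = JPY 29,608,941

Net profit: JPY 648,941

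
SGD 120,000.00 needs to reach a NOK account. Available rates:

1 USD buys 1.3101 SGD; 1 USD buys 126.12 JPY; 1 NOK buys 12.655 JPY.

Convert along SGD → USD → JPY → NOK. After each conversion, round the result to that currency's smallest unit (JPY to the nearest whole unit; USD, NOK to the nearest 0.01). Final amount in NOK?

SGD 120,000.00 ÷ 1.3101 = USD 91,596.06
USD 91,596.06 × 126.12 = JPY 11,552,095
JPY 11,552,095 ÷ 12.655 = NOK 912,848.28

NOK 912,848.28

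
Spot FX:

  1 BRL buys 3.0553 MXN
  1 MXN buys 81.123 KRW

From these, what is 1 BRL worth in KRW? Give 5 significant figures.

1 BRL × 3.0553 = 3.0553 MXN
3.0553 MXN × 81.123 = 247.855 KRW

BRL/KRW = 247.86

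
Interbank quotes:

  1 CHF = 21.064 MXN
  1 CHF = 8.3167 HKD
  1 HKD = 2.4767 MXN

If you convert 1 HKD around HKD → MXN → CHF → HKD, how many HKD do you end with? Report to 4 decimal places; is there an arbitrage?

0.9779 (arbitrage exists)

Around HKD → MXN → CHF → HKD: 1 × 2.4767 ÷ 21.064 × 8.3167 = 0.977876
Product < 1; profitable direction is HKD → CHF → MXN → HKD.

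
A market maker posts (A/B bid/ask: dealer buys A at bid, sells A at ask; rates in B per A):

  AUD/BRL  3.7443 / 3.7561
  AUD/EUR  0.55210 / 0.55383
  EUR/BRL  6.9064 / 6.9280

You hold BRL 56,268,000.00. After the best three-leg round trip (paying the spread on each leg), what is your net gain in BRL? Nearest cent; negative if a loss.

Net profit: BRL 852,737.71

Best loop BRL → AUD → EUR → BRL:
BRL 56,268,000.00 ÷ 3.7561 (buy AUD at ask) = AUD 14,980,431.83
AUD 14,980,431.83 × 0.55210 (sell AUD at bid) = EUR 8,270,696.41
EUR 8,270,696.41 × 6.9064 (sell EUR at bid) = BRL 57,120,737.71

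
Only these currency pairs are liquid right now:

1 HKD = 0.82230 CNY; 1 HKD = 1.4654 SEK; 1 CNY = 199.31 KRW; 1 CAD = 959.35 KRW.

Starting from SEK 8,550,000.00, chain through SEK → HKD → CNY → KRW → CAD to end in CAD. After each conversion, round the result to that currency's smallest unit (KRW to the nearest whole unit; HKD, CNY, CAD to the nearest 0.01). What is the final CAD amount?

CAD 996,763.73

SEK 8,550,000.00 ÷ 1.4654 = HKD 5,834,584.41
HKD 5,834,584.41 × 0.82230 = CNY 4,797,778.76
CNY 4,797,778.76 × 199.31 = KRW 956,245,285
KRW 956,245,285 ÷ 959.35 = CAD 996,763.73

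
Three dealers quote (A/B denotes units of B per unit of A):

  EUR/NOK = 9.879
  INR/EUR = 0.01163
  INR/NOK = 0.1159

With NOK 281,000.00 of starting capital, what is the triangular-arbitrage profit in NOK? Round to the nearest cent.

Profitable loop is NOK → EUR → INR → NOK:
NOK 281,000.00 ÷ 9.879 = EUR 28,444.17
EUR 28,444.17 ÷ 0.01163 = INR 2,445,758.77
INR 2,445,758.77 × 0.1159 = NOK 283,463.44
Profit = NOK 283,463.44 − NOK 281,000.00

Profit: NOK 2,463.44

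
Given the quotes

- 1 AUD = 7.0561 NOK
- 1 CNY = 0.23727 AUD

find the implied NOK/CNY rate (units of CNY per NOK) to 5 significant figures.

1 NOK ÷ 7.0561 = 0.141721 AUD
0.141721 AUD ÷ 0.23727 = 0.5973 CNY

NOK/CNY = 0.59730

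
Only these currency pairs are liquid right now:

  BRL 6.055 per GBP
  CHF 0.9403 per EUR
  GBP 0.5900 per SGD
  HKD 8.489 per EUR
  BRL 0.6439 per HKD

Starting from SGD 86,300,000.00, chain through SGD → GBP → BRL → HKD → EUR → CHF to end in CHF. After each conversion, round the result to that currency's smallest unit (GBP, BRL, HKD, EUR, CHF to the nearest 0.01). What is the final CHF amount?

SGD 86,300,000.00 × 0.5900 = GBP 50,917,000.00
GBP 50,917,000.00 × 6.055 = BRL 308,302,435.00
BRL 308,302,435.00 ÷ 0.6439 = HKD 478,804,837.71
HKD 478,804,837.71 ÷ 8.489 = EUR 56,402,972.99
EUR 56,402,972.99 × 0.9403 = CHF 53,035,715.50

CHF 53,035,715.50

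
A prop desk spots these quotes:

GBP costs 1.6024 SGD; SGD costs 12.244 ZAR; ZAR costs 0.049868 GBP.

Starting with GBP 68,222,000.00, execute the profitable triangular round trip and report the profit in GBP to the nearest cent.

Profit: GBP 1,506,165.45

Profitable loop is GBP → ZAR → SGD → GBP:
GBP 68,222,000.00 ÷ 0.049868 = ZAR 1,368,051,656.37
ZAR 1,368,051,656.37 ÷ 12.244 = SGD 111,732,412.31
SGD 111,732,412.31 ÷ 1.6024 = GBP 69,728,165.45
Profit = GBP 69,728,165.45 − GBP 68,222,000.00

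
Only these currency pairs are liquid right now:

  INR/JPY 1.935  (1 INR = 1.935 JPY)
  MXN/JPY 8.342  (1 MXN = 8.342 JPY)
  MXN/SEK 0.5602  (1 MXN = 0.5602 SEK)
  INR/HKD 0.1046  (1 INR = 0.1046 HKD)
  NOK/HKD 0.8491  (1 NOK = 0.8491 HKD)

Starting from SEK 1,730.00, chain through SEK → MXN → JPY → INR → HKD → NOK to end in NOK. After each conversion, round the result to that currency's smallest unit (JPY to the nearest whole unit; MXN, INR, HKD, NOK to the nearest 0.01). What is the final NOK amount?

NOK 1,640.10

SEK 1,730.00 ÷ 0.5602 = MXN 3,088.18
MXN 3,088.18 × 8.342 = JPY 25,762
JPY 25,762 ÷ 1.935 = INR 13,313.70
INR 13,313.70 × 0.1046 = HKD 1,392.61
HKD 1,392.61 ÷ 0.8491 = NOK 1,640.10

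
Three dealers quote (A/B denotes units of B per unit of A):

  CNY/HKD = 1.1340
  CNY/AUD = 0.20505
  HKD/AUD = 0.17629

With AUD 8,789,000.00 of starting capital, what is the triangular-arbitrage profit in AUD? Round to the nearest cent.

Profit: AUD 225,850.02

Profitable loop is AUD → HKD → CNY → AUD:
AUD 8,789,000.00 ÷ 0.17629 = HKD 49,855,351.98
HKD 49,855,351.98 ÷ 1.1340 = CNY 43,964,155.18
CNY 43,964,155.18 × 0.20505 = AUD 9,014,850.02
Profit = AUD 9,014,850.02 − AUD 8,789,000.00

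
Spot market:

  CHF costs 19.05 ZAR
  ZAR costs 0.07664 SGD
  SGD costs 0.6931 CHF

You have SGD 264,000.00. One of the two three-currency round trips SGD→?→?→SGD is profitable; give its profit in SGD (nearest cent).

Profit: SGD 3,147.00

Profitable loop is SGD → CHF → ZAR → SGD:
SGD 264,000.00 × 0.6931 = CHF 182,978.40
CHF 182,978.40 × 19.05 = ZAR 3,485,738.52
ZAR 3,485,738.52 × 0.07664 = SGD 267,147.00
Profit = SGD 267,147.00 − SGD 264,000.00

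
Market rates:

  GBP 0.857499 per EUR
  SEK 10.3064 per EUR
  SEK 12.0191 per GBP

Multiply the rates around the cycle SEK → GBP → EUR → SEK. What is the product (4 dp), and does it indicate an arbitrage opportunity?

Around SEK → GBP → EUR → SEK: 1 ÷ 12.0191 ÷ 0.857499 × 10.3064 = 1.000003
Product ≈ 1 (deviation 0.000%, within rounding noise).

1.0000 (no arbitrage)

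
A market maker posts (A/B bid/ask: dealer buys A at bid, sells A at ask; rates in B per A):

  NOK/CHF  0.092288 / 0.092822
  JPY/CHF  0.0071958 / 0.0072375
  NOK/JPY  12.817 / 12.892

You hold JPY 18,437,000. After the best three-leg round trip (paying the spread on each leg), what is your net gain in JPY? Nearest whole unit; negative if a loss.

Net result: JPY -117,872 (no profitable arbitrage after spreads)

Best loop JPY → CHF → NOK → JPY:
JPY 18,437,000 × 0.0071958 (sell JPY at bid) = CHF 132,668.96
CHF 132,668.96 ÷ 0.092822 (buy NOK at ask) = NOK 1,429,283.62
NOK 1,429,283.62 × 12.817 (sell NOK at bid) = JPY 18,319,128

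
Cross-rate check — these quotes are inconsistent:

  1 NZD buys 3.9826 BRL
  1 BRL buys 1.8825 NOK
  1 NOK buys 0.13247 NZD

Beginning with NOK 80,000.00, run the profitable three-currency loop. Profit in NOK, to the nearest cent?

Profitable loop is NOK → BRL → NZD → NOK:
NOK 80,000.00 ÷ 1.8825 = BRL 42,496.68
BRL 42,496.68 ÷ 3.9826 = NZD 10,670.59
NZD 10,670.59 ÷ 0.13247 = NOK 80,550.97
Profit = NOK 80,550.97 − NOK 80,000.00

Profit: NOK 550.97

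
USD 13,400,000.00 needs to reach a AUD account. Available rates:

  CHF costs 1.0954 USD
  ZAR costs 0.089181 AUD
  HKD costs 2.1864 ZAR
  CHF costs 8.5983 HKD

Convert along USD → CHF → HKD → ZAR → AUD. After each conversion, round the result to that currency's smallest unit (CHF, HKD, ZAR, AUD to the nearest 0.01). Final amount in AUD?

USD 13,400,000.00 ÷ 1.0954 = CHF 12,232,974.26
CHF 12,232,974.26 × 8.5983 = HKD 105,182,782.58
HKD 105,182,782.58 × 2.1864 = ZAR 229,971,635.83
ZAR 229,971,635.83 × 0.089181 = AUD 20,509,100.45

AUD 20,509,100.45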